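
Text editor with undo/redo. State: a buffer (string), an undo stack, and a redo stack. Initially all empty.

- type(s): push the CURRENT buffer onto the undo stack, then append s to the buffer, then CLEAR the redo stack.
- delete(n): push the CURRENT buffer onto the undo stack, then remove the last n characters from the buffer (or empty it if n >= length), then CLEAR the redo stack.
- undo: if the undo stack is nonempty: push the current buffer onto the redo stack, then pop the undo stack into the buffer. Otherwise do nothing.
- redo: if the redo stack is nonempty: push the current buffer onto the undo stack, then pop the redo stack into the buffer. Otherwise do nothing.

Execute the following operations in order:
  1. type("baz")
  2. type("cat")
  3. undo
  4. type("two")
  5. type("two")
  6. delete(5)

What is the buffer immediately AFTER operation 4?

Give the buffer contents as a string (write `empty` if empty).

Answer: baztwo

Derivation:
After op 1 (type): buf='baz' undo_depth=1 redo_depth=0
After op 2 (type): buf='bazcat' undo_depth=2 redo_depth=0
After op 3 (undo): buf='baz' undo_depth=1 redo_depth=1
After op 4 (type): buf='baztwo' undo_depth=2 redo_depth=0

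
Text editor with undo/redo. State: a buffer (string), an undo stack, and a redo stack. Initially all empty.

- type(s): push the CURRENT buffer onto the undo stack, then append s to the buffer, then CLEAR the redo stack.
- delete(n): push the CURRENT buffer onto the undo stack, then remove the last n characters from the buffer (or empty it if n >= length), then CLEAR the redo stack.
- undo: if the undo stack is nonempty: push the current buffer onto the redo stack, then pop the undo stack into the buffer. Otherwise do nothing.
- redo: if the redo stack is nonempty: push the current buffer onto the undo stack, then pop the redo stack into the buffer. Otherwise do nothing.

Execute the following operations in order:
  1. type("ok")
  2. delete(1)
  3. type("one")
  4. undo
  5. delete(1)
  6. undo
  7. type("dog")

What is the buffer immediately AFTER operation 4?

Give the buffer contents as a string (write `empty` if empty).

Answer: o

Derivation:
After op 1 (type): buf='ok' undo_depth=1 redo_depth=0
After op 2 (delete): buf='o' undo_depth=2 redo_depth=0
After op 3 (type): buf='oone' undo_depth=3 redo_depth=0
After op 4 (undo): buf='o' undo_depth=2 redo_depth=1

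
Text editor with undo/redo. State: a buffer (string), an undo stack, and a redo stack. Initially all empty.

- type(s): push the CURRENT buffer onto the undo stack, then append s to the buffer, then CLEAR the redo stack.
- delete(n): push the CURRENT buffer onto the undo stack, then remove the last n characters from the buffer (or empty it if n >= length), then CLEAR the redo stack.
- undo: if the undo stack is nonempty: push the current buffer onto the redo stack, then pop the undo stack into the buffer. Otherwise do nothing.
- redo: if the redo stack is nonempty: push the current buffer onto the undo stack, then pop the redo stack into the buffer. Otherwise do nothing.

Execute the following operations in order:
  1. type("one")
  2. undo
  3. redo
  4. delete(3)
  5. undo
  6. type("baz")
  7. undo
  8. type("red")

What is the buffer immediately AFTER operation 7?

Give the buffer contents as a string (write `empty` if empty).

Answer: one

Derivation:
After op 1 (type): buf='one' undo_depth=1 redo_depth=0
After op 2 (undo): buf='(empty)' undo_depth=0 redo_depth=1
After op 3 (redo): buf='one' undo_depth=1 redo_depth=0
After op 4 (delete): buf='(empty)' undo_depth=2 redo_depth=0
After op 5 (undo): buf='one' undo_depth=1 redo_depth=1
After op 6 (type): buf='onebaz' undo_depth=2 redo_depth=0
After op 7 (undo): buf='one' undo_depth=1 redo_depth=1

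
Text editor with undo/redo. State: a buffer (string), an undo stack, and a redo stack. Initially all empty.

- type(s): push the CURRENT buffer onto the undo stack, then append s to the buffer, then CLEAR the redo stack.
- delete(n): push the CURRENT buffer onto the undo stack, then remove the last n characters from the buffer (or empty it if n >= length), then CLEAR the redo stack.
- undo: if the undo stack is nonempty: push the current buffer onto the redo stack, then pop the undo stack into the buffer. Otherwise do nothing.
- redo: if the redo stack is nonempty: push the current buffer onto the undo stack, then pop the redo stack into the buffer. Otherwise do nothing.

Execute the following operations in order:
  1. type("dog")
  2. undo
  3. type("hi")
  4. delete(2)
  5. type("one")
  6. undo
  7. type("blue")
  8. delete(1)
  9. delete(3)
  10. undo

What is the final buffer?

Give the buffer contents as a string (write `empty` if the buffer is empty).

After op 1 (type): buf='dog' undo_depth=1 redo_depth=0
After op 2 (undo): buf='(empty)' undo_depth=0 redo_depth=1
After op 3 (type): buf='hi' undo_depth=1 redo_depth=0
After op 4 (delete): buf='(empty)' undo_depth=2 redo_depth=0
After op 5 (type): buf='one' undo_depth=3 redo_depth=0
After op 6 (undo): buf='(empty)' undo_depth=2 redo_depth=1
After op 7 (type): buf='blue' undo_depth=3 redo_depth=0
After op 8 (delete): buf='blu' undo_depth=4 redo_depth=0
After op 9 (delete): buf='(empty)' undo_depth=5 redo_depth=0
After op 10 (undo): buf='blu' undo_depth=4 redo_depth=1

Answer: blu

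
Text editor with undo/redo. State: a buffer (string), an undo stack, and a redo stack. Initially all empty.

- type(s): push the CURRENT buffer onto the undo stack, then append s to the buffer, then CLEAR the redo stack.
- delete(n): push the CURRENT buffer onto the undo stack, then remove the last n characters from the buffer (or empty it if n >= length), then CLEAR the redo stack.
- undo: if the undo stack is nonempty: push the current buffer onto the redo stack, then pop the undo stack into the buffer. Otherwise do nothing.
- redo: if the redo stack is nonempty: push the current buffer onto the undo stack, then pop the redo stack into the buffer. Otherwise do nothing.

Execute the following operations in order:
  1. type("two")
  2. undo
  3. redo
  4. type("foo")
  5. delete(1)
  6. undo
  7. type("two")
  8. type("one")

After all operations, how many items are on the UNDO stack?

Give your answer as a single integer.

After op 1 (type): buf='two' undo_depth=1 redo_depth=0
After op 2 (undo): buf='(empty)' undo_depth=0 redo_depth=1
After op 3 (redo): buf='two' undo_depth=1 redo_depth=0
After op 4 (type): buf='twofoo' undo_depth=2 redo_depth=0
After op 5 (delete): buf='twofo' undo_depth=3 redo_depth=0
After op 6 (undo): buf='twofoo' undo_depth=2 redo_depth=1
After op 7 (type): buf='twofootwo' undo_depth=3 redo_depth=0
After op 8 (type): buf='twofootwoone' undo_depth=4 redo_depth=0

Answer: 4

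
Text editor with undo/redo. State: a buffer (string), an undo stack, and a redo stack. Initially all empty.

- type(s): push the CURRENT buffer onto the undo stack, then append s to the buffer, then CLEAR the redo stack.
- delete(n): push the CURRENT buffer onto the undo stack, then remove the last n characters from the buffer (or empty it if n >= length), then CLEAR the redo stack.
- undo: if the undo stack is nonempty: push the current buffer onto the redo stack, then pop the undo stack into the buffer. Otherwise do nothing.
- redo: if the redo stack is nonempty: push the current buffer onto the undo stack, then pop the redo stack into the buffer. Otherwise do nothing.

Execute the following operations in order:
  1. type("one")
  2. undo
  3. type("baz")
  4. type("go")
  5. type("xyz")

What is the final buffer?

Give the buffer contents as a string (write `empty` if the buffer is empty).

Answer: bazgoxyz

Derivation:
After op 1 (type): buf='one' undo_depth=1 redo_depth=0
After op 2 (undo): buf='(empty)' undo_depth=0 redo_depth=1
After op 3 (type): buf='baz' undo_depth=1 redo_depth=0
After op 4 (type): buf='bazgo' undo_depth=2 redo_depth=0
After op 5 (type): buf='bazgoxyz' undo_depth=3 redo_depth=0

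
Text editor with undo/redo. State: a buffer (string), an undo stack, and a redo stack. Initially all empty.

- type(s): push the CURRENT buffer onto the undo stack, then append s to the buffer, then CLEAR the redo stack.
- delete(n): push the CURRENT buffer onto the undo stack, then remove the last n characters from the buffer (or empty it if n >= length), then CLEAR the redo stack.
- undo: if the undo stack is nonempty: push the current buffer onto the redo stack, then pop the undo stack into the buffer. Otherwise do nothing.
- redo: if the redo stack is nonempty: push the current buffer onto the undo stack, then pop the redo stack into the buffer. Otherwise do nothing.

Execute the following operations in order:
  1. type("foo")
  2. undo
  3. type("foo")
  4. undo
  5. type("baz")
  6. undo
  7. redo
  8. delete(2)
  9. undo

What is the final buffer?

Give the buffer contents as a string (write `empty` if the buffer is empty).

After op 1 (type): buf='foo' undo_depth=1 redo_depth=0
After op 2 (undo): buf='(empty)' undo_depth=0 redo_depth=1
After op 3 (type): buf='foo' undo_depth=1 redo_depth=0
After op 4 (undo): buf='(empty)' undo_depth=0 redo_depth=1
After op 5 (type): buf='baz' undo_depth=1 redo_depth=0
After op 6 (undo): buf='(empty)' undo_depth=0 redo_depth=1
After op 7 (redo): buf='baz' undo_depth=1 redo_depth=0
After op 8 (delete): buf='b' undo_depth=2 redo_depth=0
After op 9 (undo): buf='baz' undo_depth=1 redo_depth=1

Answer: baz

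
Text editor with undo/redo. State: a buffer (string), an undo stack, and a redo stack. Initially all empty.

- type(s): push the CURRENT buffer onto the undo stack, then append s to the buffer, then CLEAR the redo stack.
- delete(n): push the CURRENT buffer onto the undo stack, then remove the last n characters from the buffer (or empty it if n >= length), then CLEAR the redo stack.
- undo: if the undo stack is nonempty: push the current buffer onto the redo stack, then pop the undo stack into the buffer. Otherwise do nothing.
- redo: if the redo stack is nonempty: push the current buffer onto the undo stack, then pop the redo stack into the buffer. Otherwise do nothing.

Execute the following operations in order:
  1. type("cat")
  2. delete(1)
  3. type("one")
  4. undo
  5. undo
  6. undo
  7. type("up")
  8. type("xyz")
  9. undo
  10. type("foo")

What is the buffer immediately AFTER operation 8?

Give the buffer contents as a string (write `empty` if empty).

After op 1 (type): buf='cat' undo_depth=1 redo_depth=0
After op 2 (delete): buf='ca' undo_depth=2 redo_depth=0
After op 3 (type): buf='caone' undo_depth=3 redo_depth=0
After op 4 (undo): buf='ca' undo_depth=2 redo_depth=1
After op 5 (undo): buf='cat' undo_depth=1 redo_depth=2
After op 6 (undo): buf='(empty)' undo_depth=0 redo_depth=3
After op 7 (type): buf='up' undo_depth=1 redo_depth=0
After op 8 (type): buf='upxyz' undo_depth=2 redo_depth=0

Answer: upxyz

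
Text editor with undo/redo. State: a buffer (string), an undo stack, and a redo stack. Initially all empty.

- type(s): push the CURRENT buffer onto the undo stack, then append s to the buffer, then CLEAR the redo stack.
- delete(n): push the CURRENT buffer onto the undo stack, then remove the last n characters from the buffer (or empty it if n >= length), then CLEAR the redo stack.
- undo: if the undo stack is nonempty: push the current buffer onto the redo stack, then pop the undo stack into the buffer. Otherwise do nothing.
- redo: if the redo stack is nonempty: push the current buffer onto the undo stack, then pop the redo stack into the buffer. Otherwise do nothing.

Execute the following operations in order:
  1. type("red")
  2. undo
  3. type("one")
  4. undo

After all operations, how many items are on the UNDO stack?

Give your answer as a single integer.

Answer: 0

Derivation:
After op 1 (type): buf='red' undo_depth=1 redo_depth=0
After op 2 (undo): buf='(empty)' undo_depth=0 redo_depth=1
After op 3 (type): buf='one' undo_depth=1 redo_depth=0
After op 4 (undo): buf='(empty)' undo_depth=0 redo_depth=1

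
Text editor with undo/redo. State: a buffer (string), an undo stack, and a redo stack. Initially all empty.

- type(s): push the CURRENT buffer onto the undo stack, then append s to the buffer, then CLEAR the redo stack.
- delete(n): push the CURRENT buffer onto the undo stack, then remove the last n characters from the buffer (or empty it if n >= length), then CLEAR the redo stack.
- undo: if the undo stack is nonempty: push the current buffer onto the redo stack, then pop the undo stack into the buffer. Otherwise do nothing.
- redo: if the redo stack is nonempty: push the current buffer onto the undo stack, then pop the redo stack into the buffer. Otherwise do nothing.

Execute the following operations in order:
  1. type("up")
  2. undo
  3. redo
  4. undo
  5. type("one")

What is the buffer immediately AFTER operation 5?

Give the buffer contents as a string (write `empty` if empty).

After op 1 (type): buf='up' undo_depth=1 redo_depth=0
After op 2 (undo): buf='(empty)' undo_depth=0 redo_depth=1
After op 3 (redo): buf='up' undo_depth=1 redo_depth=0
After op 4 (undo): buf='(empty)' undo_depth=0 redo_depth=1
After op 5 (type): buf='one' undo_depth=1 redo_depth=0

Answer: one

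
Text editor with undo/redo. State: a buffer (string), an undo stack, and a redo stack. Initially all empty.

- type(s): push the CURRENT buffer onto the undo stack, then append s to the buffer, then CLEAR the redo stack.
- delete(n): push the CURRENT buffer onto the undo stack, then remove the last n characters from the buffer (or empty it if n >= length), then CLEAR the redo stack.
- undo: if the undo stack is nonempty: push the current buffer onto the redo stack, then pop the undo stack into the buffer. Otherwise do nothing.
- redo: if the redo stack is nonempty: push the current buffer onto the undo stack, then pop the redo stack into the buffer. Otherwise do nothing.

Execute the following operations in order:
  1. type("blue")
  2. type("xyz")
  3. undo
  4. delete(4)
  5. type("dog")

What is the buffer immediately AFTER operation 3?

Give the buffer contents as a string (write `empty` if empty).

After op 1 (type): buf='blue' undo_depth=1 redo_depth=0
After op 2 (type): buf='bluexyz' undo_depth=2 redo_depth=0
After op 3 (undo): buf='blue' undo_depth=1 redo_depth=1

Answer: blue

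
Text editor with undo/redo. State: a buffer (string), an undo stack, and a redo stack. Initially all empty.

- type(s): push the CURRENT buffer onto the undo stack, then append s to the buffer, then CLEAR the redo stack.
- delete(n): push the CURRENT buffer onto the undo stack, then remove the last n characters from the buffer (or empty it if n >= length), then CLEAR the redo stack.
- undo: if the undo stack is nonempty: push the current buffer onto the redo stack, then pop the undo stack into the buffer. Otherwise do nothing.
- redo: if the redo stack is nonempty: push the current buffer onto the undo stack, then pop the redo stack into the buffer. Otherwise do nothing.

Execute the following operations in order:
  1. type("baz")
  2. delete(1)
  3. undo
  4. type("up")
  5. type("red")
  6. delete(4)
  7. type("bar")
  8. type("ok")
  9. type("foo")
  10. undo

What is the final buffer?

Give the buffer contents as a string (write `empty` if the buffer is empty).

Answer: bazubarok

Derivation:
After op 1 (type): buf='baz' undo_depth=1 redo_depth=0
After op 2 (delete): buf='ba' undo_depth=2 redo_depth=0
After op 3 (undo): buf='baz' undo_depth=1 redo_depth=1
After op 4 (type): buf='bazup' undo_depth=2 redo_depth=0
After op 5 (type): buf='bazupred' undo_depth=3 redo_depth=0
After op 6 (delete): buf='bazu' undo_depth=4 redo_depth=0
After op 7 (type): buf='bazubar' undo_depth=5 redo_depth=0
After op 8 (type): buf='bazubarok' undo_depth=6 redo_depth=0
After op 9 (type): buf='bazubarokfoo' undo_depth=7 redo_depth=0
After op 10 (undo): buf='bazubarok' undo_depth=6 redo_depth=1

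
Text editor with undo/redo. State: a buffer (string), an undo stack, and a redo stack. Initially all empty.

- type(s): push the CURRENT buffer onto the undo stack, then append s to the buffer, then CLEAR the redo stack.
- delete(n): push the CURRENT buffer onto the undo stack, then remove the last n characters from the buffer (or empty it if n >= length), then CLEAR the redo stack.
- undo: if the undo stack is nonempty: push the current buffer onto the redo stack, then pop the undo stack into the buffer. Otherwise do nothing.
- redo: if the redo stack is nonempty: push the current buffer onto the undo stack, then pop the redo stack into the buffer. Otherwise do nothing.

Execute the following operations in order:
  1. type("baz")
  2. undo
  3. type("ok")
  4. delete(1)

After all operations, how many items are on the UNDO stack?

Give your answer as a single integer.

Answer: 2

Derivation:
After op 1 (type): buf='baz' undo_depth=1 redo_depth=0
After op 2 (undo): buf='(empty)' undo_depth=0 redo_depth=1
After op 3 (type): buf='ok' undo_depth=1 redo_depth=0
After op 4 (delete): buf='o' undo_depth=2 redo_depth=0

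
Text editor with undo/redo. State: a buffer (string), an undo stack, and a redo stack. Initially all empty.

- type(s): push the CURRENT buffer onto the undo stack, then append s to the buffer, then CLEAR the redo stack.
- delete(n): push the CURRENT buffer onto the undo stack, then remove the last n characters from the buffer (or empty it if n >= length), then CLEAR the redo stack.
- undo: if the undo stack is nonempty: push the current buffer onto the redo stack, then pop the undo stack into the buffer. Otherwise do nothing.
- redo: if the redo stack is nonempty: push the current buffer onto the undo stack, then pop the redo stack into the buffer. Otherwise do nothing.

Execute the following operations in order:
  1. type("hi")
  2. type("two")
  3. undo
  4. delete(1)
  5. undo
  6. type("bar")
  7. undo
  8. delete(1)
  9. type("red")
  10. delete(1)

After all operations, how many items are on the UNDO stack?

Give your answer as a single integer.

Answer: 4

Derivation:
After op 1 (type): buf='hi' undo_depth=1 redo_depth=0
After op 2 (type): buf='hitwo' undo_depth=2 redo_depth=0
After op 3 (undo): buf='hi' undo_depth=1 redo_depth=1
After op 4 (delete): buf='h' undo_depth=2 redo_depth=0
After op 5 (undo): buf='hi' undo_depth=1 redo_depth=1
After op 6 (type): buf='hibar' undo_depth=2 redo_depth=0
After op 7 (undo): buf='hi' undo_depth=1 redo_depth=1
After op 8 (delete): buf='h' undo_depth=2 redo_depth=0
After op 9 (type): buf='hred' undo_depth=3 redo_depth=0
After op 10 (delete): buf='hre' undo_depth=4 redo_depth=0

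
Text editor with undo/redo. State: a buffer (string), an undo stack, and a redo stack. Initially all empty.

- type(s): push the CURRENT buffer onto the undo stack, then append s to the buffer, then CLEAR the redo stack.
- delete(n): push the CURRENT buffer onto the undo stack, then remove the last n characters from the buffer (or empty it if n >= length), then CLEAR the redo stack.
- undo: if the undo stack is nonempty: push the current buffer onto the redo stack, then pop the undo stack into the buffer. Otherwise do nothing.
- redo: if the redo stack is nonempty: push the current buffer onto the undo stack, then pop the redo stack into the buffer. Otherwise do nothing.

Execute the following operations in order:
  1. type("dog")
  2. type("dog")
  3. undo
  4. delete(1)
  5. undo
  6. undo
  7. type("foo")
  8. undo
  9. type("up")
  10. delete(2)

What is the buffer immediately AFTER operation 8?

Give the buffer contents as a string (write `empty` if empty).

Answer: empty

Derivation:
After op 1 (type): buf='dog' undo_depth=1 redo_depth=0
After op 2 (type): buf='dogdog' undo_depth=2 redo_depth=0
After op 3 (undo): buf='dog' undo_depth=1 redo_depth=1
After op 4 (delete): buf='do' undo_depth=2 redo_depth=0
After op 5 (undo): buf='dog' undo_depth=1 redo_depth=1
After op 6 (undo): buf='(empty)' undo_depth=0 redo_depth=2
After op 7 (type): buf='foo' undo_depth=1 redo_depth=0
After op 8 (undo): buf='(empty)' undo_depth=0 redo_depth=1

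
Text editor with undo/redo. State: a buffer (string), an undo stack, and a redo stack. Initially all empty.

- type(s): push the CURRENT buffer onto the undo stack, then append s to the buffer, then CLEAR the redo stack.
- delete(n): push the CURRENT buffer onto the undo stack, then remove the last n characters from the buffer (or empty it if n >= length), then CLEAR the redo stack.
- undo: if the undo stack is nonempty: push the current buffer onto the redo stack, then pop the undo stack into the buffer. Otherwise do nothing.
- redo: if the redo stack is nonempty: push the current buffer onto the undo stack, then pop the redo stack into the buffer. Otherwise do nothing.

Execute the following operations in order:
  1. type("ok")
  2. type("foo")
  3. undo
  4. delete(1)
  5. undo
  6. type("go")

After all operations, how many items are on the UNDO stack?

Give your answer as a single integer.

Answer: 2

Derivation:
After op 1 (type): buf='ok' undo_depth=1 redo_depth=0
After op 2 (type): buf='okfoo' undo_depth=2 redo_depth=0
After op 3 (undo): buf='ok' undo_depth=1 redo_depth=1
After op 4 (delete): buf='o' undo_depth=2 redo_depth=0
After op 5 (undo): buf='ok' undo_depth=1 redo_depth=1
After op 6 (type): buf='okgo' undo_depth=2 redo_depth=0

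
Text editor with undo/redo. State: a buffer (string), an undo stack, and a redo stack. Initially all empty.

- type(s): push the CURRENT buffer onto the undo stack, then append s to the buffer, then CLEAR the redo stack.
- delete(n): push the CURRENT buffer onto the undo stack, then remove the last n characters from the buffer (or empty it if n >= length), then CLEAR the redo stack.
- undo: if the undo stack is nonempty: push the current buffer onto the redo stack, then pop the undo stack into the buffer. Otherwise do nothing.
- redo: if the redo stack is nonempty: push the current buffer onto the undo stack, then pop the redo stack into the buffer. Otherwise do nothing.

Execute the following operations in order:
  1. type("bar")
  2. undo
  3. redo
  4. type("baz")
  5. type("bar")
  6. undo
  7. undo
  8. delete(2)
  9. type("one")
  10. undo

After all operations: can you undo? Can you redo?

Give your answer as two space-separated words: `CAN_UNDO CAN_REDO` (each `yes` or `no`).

After op 1 (type): buf='bar' undo_depth=1 redo_depth=0
After op 2 (undo): buf='(empty)' undo_depth=0 redo_depth=1
After op 3 (redo): buf='bar' undo_depth=1 redo_depth=0
After op 4 (type): buf='barbaz' undo_depth=2 redo_depth=0
After op 5 (type): buf='barbazbar' undo_depth=3 redo_depth=0
After op 6 (undo): buf='barbaz' undo_depth=2 redo_depth=1
After op 7 (undo): buf='bar' undo_depth=1 redo_depth=2
After op 8 (delete): buf='b' undo_depth=2 redo_depth=0
After op 9 (type): buf='bone' undo_depth=3 redo_depth=0
After op 10 (undo): buf='b' undo_depth=2 redo_depth=1

Answer: yes yes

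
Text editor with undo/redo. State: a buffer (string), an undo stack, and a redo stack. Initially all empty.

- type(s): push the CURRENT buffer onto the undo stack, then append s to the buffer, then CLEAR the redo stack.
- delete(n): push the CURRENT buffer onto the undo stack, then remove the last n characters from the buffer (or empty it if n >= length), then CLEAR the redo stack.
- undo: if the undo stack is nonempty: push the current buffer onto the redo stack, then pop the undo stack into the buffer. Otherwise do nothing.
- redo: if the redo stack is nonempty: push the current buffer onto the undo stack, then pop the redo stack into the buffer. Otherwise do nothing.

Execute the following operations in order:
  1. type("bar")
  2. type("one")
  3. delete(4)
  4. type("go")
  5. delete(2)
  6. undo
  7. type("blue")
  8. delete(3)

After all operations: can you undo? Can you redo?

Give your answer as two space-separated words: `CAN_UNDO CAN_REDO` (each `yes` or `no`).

After op 1 (type): buf='bar' undo_depth=1 redo_depth=0
After op 2 (type): buf='barone' undo_depth=2 redo_depth=0
After op 3 (delete): buf='ba' undo_depth=3 redo_depth=0
After op 4 (type): buf='bago' undo_depth=4 redo_depth=0
After op 5 (delete): buf='ba' undo_depth=5 redo_depth=0
After op 6 (undo): buf='bago' undo_depth=4 redo_depth=1
After op 7 (type): buf='bagoblue' undo_depth=5 redo_depth=0
After op 8 (delete): buf='bagob' undo_depth=6 redo_depth=0

Answer: yes no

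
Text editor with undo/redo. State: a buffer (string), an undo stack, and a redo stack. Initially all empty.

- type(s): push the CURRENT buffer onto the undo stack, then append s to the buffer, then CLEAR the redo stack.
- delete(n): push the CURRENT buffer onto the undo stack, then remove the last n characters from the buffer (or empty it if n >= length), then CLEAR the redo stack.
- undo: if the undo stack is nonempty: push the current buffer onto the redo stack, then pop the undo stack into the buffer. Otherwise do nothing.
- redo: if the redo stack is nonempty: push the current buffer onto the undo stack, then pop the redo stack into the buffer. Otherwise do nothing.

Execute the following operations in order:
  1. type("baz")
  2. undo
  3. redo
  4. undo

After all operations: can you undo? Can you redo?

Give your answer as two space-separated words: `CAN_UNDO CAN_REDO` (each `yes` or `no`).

After op 1 (type): buf='baz' undo_depth=1 redo_depth=0
After op 2 (undo): buf='(empty)' undo_depth=0 redo_depth=1
After op 3 (redo): buf='baz' undo_depth=1 redo_depth=0
After op 4 (undo): buf='(empty)' undo_depth=0 redo_depth=1

Answer: no yes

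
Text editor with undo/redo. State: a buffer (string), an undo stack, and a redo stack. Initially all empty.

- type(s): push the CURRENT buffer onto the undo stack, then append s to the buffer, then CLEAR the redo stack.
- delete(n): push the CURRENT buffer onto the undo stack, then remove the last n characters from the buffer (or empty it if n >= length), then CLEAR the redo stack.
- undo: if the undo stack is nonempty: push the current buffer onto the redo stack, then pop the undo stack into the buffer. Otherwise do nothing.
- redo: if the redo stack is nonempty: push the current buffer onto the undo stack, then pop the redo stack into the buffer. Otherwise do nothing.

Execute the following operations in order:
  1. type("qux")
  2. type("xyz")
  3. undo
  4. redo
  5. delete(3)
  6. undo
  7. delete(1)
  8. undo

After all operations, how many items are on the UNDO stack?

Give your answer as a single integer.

After op 1 (type): buf='qux' undo_depth=1 redo_depth=0
After op 2 (type): buf='quxxyz' undo_depth=2 redo_depth=0
After op 3 (undo): buf='qux' undo_depth=1 redo_depth=1
After op 4 (redo): buf='quxxyz' undo_depth=2 redo_depth=0
After op 5 (delete): buf='qux' undo_depth=3 redo_depth=0
After op 6 (undo): buf='quxxyz' undo_depth=2 redo_depth=1
After op 7 (delete): buf='quxxy' undo_depth=3 redo_depth=0
After op 8 (undo): buf='quxxyz' undo_depth=2 redo_depth=1

Answer: 2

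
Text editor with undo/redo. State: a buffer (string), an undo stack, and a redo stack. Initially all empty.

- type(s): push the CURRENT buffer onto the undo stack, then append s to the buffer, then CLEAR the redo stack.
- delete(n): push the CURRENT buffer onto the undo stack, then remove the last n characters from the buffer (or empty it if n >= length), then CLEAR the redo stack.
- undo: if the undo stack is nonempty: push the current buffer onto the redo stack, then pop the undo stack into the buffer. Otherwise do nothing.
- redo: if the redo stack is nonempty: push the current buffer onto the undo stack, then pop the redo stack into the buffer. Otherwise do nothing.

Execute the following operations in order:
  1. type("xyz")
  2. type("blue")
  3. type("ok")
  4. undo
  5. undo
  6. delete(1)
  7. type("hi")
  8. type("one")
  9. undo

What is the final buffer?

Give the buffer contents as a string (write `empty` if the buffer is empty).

After op 1 (type): buf='xyz' undo_depth=1 redo_depth=0
After op 2 (type): buf='xyzblue' undo_depth=2 redo_depth=0
After op 3 (type): buf='xyzblueok' undo_depth=3 redo_depth=0
After op 4 (undo): buf='xyzblue' undo_depth=2 redo_depth=1
After op 5 (undo): buf='xyz' undo_depth=1 redo_depth=2
After op 6 (delete): buf='xy' undo_depth=2 redo_depth=0
After op 7 (type): buf='xyhi' undo_depth=3 redo_depth=0
After op 8 (type): buf='xyhione' undo_depth=4 redo_depth=0
After op 9 (undo): buf='xyhi' undo_depth=3 redo_depth=1

Answer: xyhi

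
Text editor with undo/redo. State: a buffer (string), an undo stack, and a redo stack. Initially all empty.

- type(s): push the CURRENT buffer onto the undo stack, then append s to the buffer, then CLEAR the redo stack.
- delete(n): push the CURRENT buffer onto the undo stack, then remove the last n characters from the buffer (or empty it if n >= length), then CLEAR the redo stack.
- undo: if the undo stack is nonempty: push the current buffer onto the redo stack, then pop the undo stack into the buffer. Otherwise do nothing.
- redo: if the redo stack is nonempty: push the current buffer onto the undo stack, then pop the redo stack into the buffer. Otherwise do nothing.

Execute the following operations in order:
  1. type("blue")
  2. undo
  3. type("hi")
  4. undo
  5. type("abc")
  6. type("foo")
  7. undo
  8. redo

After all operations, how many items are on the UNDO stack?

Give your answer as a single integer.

After op 1 (type): buf='blue' undo_depth=1 redo_depth=0
After op 2 (undo): buf='(empty)' undo_depth=0 redo_depth=1
After op 3 (type): buf='hi' undo_depth=1 redo_depth=0
After op 4 (undo): buf='(empty)' undo_depth=0 redo_depth=1
After op 5 (type): buf='abc' undo_depth=1 redo_depth=0
After op 6 (type): buf='abcfoo' undo_depth=2 redo_depth=0
After op 7 (undo): buf='abc' undo_depth=1 redo_depth=1
After op 8 (redo): buf='abcfoo' undo_depth=2 redo_depth=0

Answer: 2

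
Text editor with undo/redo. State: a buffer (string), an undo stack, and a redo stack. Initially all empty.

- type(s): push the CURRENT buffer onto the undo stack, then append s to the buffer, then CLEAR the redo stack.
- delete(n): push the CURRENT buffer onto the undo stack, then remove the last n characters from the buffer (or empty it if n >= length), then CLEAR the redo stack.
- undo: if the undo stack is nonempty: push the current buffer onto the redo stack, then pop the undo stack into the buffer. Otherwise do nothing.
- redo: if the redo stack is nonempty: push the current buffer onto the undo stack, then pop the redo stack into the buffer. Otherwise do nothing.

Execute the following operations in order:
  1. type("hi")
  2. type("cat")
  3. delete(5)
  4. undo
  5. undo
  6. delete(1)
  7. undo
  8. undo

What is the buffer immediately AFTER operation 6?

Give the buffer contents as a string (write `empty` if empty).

Answer: h

Derivation:
After op 1 (type): buf='hi' undo_depth=1 redo_depth=0
After op 2 (type): buf='hicat' undo_depth=2 redo_depth=0
After op 3 (delete): buf='(empty)' undo_depth=3 redo_depth=0
After op 4 (undo): buf='hicat' undo_depth=2 redo_depth=1
After op 5 (undo): buf='hi' undo_depth=1 redo_depth=2
After op 6 (delete): buf='h' undo_depth=2 redo_depth=0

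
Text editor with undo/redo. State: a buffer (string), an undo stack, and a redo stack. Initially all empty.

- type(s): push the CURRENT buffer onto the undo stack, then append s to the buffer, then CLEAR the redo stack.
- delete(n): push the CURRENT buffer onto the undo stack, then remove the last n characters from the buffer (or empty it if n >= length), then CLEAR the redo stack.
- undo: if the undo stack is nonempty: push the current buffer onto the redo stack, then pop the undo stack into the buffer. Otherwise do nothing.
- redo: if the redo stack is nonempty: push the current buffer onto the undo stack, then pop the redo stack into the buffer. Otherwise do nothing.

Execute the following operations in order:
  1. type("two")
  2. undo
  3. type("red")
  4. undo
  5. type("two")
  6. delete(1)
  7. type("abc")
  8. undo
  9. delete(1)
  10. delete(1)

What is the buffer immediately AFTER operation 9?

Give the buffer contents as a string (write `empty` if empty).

After op 1 (type): buf='two' undo_depth=1 redo_depth=0
After op 2 (undo): buf='(empty)' undo_depth=0 redo_depth=1
After op 3 (type): buf='red' undo_depth=1 redo_depth=0
After op 4 (undo): buf='(empty)' undo_depth=0 redo_depth=1
After op 5 (type): buf='two' undo_depth=1 redo_depth=0
After op 6 (delete): buf='tw' undo_depth=2 redo_depth=0
After op 7 (type): buf='twabc' undo_depth=3 redo_depth=0
After op 8 (undo): buf='tw' undo_depth=2 redo_depth=1
After op 9 (delete): buf='t' undo_depth=3 redo_depth=0

Answer: t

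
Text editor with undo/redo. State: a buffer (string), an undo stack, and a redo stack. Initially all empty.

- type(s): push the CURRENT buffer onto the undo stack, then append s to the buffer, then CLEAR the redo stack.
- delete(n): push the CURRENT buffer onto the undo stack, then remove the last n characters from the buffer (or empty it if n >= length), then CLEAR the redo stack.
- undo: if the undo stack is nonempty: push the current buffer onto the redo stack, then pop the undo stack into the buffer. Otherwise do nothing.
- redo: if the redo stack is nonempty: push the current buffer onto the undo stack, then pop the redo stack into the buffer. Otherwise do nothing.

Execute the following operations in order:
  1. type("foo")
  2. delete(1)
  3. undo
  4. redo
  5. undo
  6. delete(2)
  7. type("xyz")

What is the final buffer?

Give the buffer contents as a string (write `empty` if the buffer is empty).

Answer: fxyz

Derivation:
After op 1 (type): buf='foo' undo_depth=1 redo_depth=0
After op 2 (delete): buf='fo' undo_depth=2 redo_depth=0
After op 3 (undo): buf='foo' undo_depth=1 redo_depth=1
After op 4 (redo): buf='fo' undo_depth=2 redo_depth=0
After op 5 (undo): buf='foo' undo_depth=1 redo_depth=1
After op 6 (delete): buf='f' undo_depth=2 redo_depth=0
After op 7 (type): buf='fxyz' undo_depth=3 redo_depth=0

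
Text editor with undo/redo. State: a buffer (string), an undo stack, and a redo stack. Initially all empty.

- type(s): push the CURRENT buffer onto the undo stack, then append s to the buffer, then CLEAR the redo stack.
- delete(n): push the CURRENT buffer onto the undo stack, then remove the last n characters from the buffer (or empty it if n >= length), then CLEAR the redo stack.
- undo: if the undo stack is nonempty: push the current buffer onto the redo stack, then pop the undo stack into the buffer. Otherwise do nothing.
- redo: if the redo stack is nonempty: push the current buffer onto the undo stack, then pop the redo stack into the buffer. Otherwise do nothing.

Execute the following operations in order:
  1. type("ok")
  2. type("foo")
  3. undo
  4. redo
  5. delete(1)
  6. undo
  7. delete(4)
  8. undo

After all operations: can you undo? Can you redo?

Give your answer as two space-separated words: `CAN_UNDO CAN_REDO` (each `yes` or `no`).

Answer: yes yes

Derivation:
After op 1 (type): buf='ok' undo_depth=1 redo_depth=0
After op 2 (type): buf='okfoo' undo_depth=2 redo_depth=0
After op 3 (undo): buf='ok' undo_depth=1 redo_depth=1
After op 4 (redo): buf='okfoo' undo_depth=2 redo_depth=0
After op 5 (delete): buf='okfo' undo_depth=3 redo_depth=0
After op 6 (undo): buf='okfoo' undo_depth=2 redo_depth=1
After op 7 (delete): buf='o' undo_depth=3 redo_depth=0
After op 8 (undo): buf='okfoo' undo_depth=2 redo_depth=1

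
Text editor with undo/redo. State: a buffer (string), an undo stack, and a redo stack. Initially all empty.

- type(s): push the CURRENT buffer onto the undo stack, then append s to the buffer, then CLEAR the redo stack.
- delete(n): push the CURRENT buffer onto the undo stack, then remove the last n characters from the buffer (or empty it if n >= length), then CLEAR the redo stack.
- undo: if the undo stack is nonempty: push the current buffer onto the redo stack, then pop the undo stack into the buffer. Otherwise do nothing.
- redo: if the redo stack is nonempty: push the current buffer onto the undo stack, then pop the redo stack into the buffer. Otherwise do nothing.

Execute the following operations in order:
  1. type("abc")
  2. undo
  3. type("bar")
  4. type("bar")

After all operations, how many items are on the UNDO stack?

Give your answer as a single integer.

After op 1 (type): buf='abc' undo_depth=1 redo_depth=0
After op 2 (undo): buf='(empty)' undo_depth=0 redo_depth=1
After op 3 (type): buf='bar' undo_depth=1 redo_depth=0
After op 4 (type): buf='barbar' undo_depth=2 redo_depth=0

Answer: 2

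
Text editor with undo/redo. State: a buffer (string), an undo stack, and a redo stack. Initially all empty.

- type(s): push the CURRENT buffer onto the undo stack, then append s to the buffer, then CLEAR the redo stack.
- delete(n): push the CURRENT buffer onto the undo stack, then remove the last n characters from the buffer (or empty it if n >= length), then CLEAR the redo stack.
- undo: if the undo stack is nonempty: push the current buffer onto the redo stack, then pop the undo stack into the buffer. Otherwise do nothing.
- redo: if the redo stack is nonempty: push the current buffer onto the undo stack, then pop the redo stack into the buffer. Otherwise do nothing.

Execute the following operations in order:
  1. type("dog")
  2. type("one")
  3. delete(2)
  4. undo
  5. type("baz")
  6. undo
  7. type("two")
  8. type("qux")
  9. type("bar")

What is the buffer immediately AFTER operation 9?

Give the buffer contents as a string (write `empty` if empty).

Answer: dogonetwoquxbar

Derivation:
After op 1 (type): buf='dog' undo_depth=1 redo_depth=0
After op 2 (type): buf='dogone' undo_depth=2 redo_depth=0
After op 3 (delete): buf='dogo' undo_depth=3 redo_depth=0
After op 4 (undo): buf='dogone' undo_depth=2 redo_depth=1
After op 5 (type): buf='dogonebaz' undo_depth=3 redo_depth=0
After op 6 (undo): buf='dogone' undo_depth=2 redo_depth=1
After op 7 (type): buf='dogonetwo' undo_depth=3 redo_depth=0
After op 8 (type): buf='dogonetwoqux' undo_depth=4 redo_depth=0
After op 9 (type): buf='dogonetwoquxbar' undo_depth=5 redo_depth=0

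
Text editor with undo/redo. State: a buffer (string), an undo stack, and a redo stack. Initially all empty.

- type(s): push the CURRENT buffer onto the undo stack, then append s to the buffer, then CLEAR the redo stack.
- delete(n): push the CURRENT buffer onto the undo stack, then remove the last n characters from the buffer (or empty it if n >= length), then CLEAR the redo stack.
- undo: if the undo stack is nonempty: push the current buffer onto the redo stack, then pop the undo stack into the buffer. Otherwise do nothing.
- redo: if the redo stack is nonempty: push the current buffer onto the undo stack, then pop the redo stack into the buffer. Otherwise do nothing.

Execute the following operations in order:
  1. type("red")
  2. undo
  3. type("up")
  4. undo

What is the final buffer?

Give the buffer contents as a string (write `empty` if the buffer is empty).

Answer: empty

Derivation:
After op 1 (type): buf='red' undo_depth=1 redo_depth=0
After op 2 (undo): buf='(empty)' undo_depth=0 redo_depth=1
After op 3 (type): buf='up' undo_depth=1 redo_depth=0
After op 4 (undo): buf='(empty)' undo_depth=0 redo_depth=1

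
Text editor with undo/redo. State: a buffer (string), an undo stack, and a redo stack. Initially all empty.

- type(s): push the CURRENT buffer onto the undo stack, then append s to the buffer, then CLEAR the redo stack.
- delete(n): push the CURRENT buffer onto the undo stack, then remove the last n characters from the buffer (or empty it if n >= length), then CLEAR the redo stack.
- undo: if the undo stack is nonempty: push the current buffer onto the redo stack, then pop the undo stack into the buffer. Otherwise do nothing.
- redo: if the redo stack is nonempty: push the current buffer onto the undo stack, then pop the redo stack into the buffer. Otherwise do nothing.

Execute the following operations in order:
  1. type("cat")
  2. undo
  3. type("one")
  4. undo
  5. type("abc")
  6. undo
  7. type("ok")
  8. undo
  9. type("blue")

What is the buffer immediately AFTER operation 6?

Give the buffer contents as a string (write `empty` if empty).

Answer: empty

Derivation:
After op 1 (type): buf='cat' undo_depth=1 redo_depth=0
After op 2 (undo): buf='(empty)' undo_depth=0 redo_depth=1
After op 3 (type): buf='one' undo_depth=1 redo_depth=0
After op 4 (undo): buf='(empty)' undo_depth=0 redo_depth=1
After op 5 (type): buf='abc' undo_depth=1 redo_depth=0
After op 6 (undo): buf='(empty)' undo_depth=0 redo_depth=1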